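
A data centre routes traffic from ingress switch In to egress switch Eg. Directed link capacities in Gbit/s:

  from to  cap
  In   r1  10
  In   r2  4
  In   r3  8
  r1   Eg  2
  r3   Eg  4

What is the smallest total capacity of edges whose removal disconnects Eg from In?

6

Augment In→r1→Eg: bottleneck 2, flow now 2.
Augment In→r3→Eg: bottleneck 4, flow now 6.
No augmenting path remains; maximum flow = 6.
By max-flow min-cut, the minimum cut capacity equals the max flow.
In the residual graph, reachable from In: {In, r1, r2, r3}.
Min-cut edges: r1→Eg (2), r3→Eg (4); capacity 2 + 4 = 6.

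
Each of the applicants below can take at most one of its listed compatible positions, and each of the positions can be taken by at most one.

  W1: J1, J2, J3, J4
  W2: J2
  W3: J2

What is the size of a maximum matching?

2

Unit-capacity flow: source→left, listed edges, right→sink; max matching = max flow.
Augmenting path W1→J1 (+1); matched 1.
Augmenting path W2→J2 (+1); matched 2.
No augmenting path remains; maximum matching = 2.
König certificate: {W1, J2} is a vertex cover of size 2 (every listed pair touches it), so no matching can be larger.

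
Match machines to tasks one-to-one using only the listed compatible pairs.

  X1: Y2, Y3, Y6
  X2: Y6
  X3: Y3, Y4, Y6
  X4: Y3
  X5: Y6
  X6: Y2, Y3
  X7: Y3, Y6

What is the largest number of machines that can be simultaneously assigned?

Unit-capacity flow: source→left, listed edges, right→sink; max matching = max flow.
Augmenting path X1→Y2 (+1); matched 1.
Augmenting path X2→Y6 (+1); matched 2.
Augmenting path X3→Y3 (+1); matched 3.
Augmenting path X4→Y3→X3→Y4 (+1); matched 4.
No augmenting path remains; maximum matching = 4.
König certificate: {X3, Y2, Y3, Y6} is a vertex cover of size 4 (every listed pair touches it), so no matching can be larger.

4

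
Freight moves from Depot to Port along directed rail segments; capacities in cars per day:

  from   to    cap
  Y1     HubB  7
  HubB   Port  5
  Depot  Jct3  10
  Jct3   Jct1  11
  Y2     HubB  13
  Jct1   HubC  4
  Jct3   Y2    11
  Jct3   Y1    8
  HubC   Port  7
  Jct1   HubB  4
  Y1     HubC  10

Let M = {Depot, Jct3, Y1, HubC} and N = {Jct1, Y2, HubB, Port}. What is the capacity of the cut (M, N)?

36

Edges leaving {Depot, Jct3, Y1, HubC}: Jct3→Jct1 (11), Jct3→Y2 (11), Y1→HubB (7), HubC→Port (7).
Cut capacity = 11 + 11 + 7 + 7 = 36.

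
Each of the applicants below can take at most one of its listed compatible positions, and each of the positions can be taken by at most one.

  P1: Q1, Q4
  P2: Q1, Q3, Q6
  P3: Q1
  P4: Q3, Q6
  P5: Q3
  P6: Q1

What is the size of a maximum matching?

Unit-capacity flow: source→left, listed edges, right→sink; max matching = max flow.
Augmenting path P1→Q1 (+1); matched 1.
Augmenting path P2→Q3 (+1); matched 2.
Augmenting path P4→Q6 (+1); matched 3.
Augmenting path P3→Q1→P1→Q4 (+1); matched 4.
No augmenting path remains; maximum matching = 4.
König certificate: {P1, Q1, Q3, Q6} is a vertex cover of size 4 (every listed pair touches it), so no matching can be larger.

4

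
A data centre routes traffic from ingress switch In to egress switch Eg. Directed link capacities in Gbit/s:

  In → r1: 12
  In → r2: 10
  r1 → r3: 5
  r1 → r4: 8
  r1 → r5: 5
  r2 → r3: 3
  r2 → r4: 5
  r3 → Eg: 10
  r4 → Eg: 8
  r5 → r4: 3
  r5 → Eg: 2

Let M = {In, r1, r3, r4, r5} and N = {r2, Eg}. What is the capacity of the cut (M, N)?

Edges leaving {In, r1, r3, r4, r5}: In→r2 (10), r3→Eg (10), r4→Eg (8), r5→Eg (2).
Cut capacity = 10 + 10 + 8 + 2 = 30.

30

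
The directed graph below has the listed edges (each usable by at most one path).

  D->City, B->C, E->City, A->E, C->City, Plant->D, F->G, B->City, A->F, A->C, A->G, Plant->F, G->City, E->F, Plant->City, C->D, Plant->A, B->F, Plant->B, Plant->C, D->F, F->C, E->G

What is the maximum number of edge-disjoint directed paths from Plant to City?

Assign every edge capacity 1; by Menger, the answer equals the max flow.
Path Plant→City (+1); total 1.
Path Plant→B→City (+1); total 2.
Path Plant→C→City (+1); total 3.
Path Plant→D→City (+1); total 4.
Path Plant→A→E→City (+1); total 5.
Path Plant→F→G→City (+1); total 6.
No residual Plant→City path; max flow = 6.
Certifying cut of size 6: {Plant→A, Plant→B, Plant→C, Plant→City, Plant→D, Plant→F}.

6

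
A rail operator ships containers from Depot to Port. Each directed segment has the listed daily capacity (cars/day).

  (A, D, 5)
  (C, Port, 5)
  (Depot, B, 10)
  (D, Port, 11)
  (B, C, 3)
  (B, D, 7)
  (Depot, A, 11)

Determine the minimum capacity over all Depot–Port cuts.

14

Augment Depot→A→D→Port: bottleneck 5, flow now 5.
Augment Depot→B→C→Port: bottleneck 3, flow now 8.
Augment Depot→B→D→Port: bottleneck 6, flow now 14.
No augmenting path remains; maximum flow = 14.
By max-flow min-cut, the minimum cut capacity equals the max flow.
In the residual graph, reachable from Depot: {Depot, A, B, D}.
Min-cut edges: B→C (3), D→Port (11); capacity 3 + 11 = 14.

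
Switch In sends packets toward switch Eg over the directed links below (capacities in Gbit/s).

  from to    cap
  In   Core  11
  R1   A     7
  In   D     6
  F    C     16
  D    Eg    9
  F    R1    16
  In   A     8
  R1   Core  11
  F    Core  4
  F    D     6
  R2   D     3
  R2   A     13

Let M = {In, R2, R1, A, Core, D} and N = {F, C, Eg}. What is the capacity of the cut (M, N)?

9

Edges leaving {In, R2, R1, A, Core, D}: D→Eg (9).
Cut capacity = 9 = 9.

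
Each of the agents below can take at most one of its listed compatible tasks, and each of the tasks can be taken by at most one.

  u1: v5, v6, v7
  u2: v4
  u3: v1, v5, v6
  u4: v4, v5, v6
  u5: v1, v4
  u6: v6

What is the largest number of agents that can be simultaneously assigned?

Unit-capacity flow: source→left, listed edges, right→sink; max matching = max flow.
Augmenting path u1→v5 (+1); matched 1.
Augmenting path u2→v4 (+1); matched 2.
Augmenting path u3→v1 (+1); matched 3.
Augmenting path u4→v6 (+1); matched 4.
Augmenting path u5→v1→u3→v5→u1→v7 (+1); matched 5.
No augmenting path remains; maximum matching = 5.
König certificate: {u1, v1, v4, v5, v6} is a vertex cover of size 5 (every listed pair touches it), so no matching can be larger.

5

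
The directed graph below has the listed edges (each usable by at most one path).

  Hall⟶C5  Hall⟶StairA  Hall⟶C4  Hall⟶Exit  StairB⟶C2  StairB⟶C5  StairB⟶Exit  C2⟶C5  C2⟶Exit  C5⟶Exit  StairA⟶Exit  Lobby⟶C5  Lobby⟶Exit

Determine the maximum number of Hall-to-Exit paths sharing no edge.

3

Assign every edge capacity 1; by Menger, the answer equals the max flow.
Path Hall→Exit (+1); total 1.
Path Hall→C5→Exit (+1); total 2.
Path Hall→StairA→Exit (+1); total 3.
No residual Hall→Exit path; max flow = 3.
Certifying cut of size 3: {Hall→C5, Hall→Exit, Hall→StairA}.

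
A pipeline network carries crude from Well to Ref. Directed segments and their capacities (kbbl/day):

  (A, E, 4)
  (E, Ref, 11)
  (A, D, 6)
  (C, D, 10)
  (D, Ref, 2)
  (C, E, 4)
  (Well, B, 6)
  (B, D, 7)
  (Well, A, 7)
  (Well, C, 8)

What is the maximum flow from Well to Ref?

Augment Well→A→D→Ref: bottleneck 2, flow now 2.
Augment Well→A→E→Ref: bottleneck 4, flow now 6.
Augment Well→C→E→Ref: bottleneck 4, flow now 10.
No augmenting path remains; maximum flow = 10.
In the residual graph, reachable from Well: {Well, A, B, C, D}.
Min-cut edges: A→E (4), C→E (4), D→Ref (2); capacity 4 + 4 + 2 = 10.
This cut is saturated, so no flow can exceed 10.

10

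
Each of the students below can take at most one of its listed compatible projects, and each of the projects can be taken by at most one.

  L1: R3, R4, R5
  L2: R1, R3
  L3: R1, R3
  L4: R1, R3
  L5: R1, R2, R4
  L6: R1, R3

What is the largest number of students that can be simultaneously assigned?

4

Unit-capacity flow: source→left, listed edges, right→sink; max matching = max flow.
Augmenting path L1→R3 (+1); matched 1.
Augmenting path L2→R1 (+1); matched 2.
Augmenting path L5→R2 (+1); matched 3.
Augmenting path L3→R3→L1→R4 (+1); matched 4.
No augmenting path remains; maximum matching = 4.
König certificate: {L1, L5, R1, R3} is a vertex cover of size 4 (every listed pair touches it), so no matching can be larger.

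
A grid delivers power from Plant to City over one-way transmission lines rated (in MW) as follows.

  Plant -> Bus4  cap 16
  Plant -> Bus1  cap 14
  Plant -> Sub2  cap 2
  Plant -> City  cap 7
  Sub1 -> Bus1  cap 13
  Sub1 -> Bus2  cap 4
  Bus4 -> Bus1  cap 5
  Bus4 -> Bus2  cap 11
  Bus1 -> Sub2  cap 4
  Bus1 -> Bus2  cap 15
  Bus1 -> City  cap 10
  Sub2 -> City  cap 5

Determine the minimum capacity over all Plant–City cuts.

22

Augment Plant→City: bottleneck 7, flow now 7.
Augment Plant→Bus1→City: bottleneck 10, flow now 17.
Augment Plant→Sub2→City: bottleneck 2, flow now 19.
Augment Plant→Bus1→Sub2→City: bottleneck 3, flow now 22.
No augmenting path remains; maximum flow = 22.
By max-flow min-cut, the minimum cut capacity equals the max flow.
In the residual graph, reachable from Plant: {Plant, Bus4, Bus1, Sub2, Bus2}.
Min-cut edges: Plant→City (7), Bus1→City (10), Sub2→City (5); capacity 7 + 10 + 5 = 22.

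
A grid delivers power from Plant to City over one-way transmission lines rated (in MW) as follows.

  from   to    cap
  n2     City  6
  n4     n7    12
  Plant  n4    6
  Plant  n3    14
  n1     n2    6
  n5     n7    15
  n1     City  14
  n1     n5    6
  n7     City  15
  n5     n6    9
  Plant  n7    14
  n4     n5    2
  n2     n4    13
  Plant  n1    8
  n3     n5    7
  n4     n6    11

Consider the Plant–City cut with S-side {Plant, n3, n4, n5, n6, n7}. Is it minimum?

Given cut capacity: 8 + 15 = 23.
Augment Plant→n1→City: bottleneck 8, flow now 8.
Augment Plant→n7→City: bottleneck 14, flow now 22.
Augment Plant→n4→n7→City: bottleneck 1, flow now 23.
No augmenting path remains; maximum flow = 23.
Cut capacity 23 equals the max flow, so it is a minimum cut.

Yes — it is a minimum cut (capacity 23).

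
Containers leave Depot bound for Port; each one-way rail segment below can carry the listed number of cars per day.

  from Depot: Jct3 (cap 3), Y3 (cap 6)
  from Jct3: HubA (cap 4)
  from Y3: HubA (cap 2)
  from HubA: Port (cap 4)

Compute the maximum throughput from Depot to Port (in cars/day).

Augment Depot→Jct3→HubA→Port: bottleneck 3, flow now 3.
Augment Depot→Y3→HubA→Port: bottleneck 1, flow now 4.
No augmenting path remains; maximum flow = 4.
In the residual graph, reachable from Depot: {Depot, Jct3, Y3, HubA}.
Min-cut edges: HubA→Port (4); capacity 4 = 4.
This cut is saturated, so no flow can exceed 4.

4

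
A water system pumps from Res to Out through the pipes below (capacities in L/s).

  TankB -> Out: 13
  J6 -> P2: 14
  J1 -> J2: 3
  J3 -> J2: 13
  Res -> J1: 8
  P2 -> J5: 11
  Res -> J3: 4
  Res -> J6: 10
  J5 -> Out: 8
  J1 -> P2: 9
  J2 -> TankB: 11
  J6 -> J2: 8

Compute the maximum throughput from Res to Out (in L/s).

Augment Res→J3→J2→TankB→Out: bottleneck 4, flow now 4.
Augment Res→J6→J2→TankB→Out: bottleneck 7, flow now 11.
Augment Res→J6→P2→J5→Out: bottleneck 3, flow now 14.
Augment Res→J1→P2→J5→Out: bottleneck 5, flow now 19.
No augmenting path remains; maximum flow = 19.
In the residual graph, reachable from Res: {Res, J3, J6, J1, J2, P2, J5}.
Min-cut edges: J2→TankB (11), J5→Out (8); capacity 11 + 8 = 19.
This cut is saturated, so no flow can exceed 19.

19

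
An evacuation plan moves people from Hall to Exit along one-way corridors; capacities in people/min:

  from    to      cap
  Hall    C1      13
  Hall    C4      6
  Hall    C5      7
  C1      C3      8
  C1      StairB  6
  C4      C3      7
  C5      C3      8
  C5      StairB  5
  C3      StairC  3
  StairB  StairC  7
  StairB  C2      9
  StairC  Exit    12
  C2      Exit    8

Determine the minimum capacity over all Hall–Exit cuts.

14

Augment Hall→C1→C3→StairC→Exit: bottleneck 3, flow now 3.
Augment Hall→C1→StairB→StairC→Exit: bottleneck 6, flow now 9.
Augment Hall→C5→StairB→StairC→Exit: bottleneck 1, flow now 10.
Augment Hall→C5→StairB→C2→Exit: bottleneck 4, flow now 14.
No augmenting path remains; maximum flow = 14.
By max-flow min-cut, the minimum cut capacity equals the max flow.
In the residual graph, reachable from Hall: {Hall, C1, C4, C5, C3}.
Min-cut edges: C1→StairB (6), C5→StairB (5), C3→StairC (3); capacity 6 + 5 + 3 = 14.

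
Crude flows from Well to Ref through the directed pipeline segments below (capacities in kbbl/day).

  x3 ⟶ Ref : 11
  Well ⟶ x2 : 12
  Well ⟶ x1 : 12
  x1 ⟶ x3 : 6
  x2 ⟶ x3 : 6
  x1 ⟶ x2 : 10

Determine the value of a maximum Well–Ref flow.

Augment Well→x1→x3→Ref: bottleneck 6, flow now 6.
Augment Well→x2→x3→Ref: bottleneck 5, flow now 11.
No augmenting path remains; maximum flow = 11.
In the residual graph, reachable from Well: {Well, x1, x2, x3}.
Min-cut edges: x3→Ref (11); capacity 11 = 11.
This cut is saturated, so no flow can exceed 11.

11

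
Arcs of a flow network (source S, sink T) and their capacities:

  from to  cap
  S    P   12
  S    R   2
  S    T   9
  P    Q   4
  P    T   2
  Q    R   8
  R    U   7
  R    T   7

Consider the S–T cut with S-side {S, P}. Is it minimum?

Given cut capacity: 2 + 9 + 4 + 2 = 17.
Augment S→T: bottleneck 9, flow now 9.
Augment S→P→T: bottleneck 2, flow now 11.
Augment S→R→T: bottleneck 2, flow now 13.
Augment S→P→Q→R→T: bottleneck 4, flow now 17.
No augmenting path remains; maximum flow = 17.
Cut capacity 17 equals the max flow, so it is a minimum cut.

Yes — it is a minimum cut (capacity 17).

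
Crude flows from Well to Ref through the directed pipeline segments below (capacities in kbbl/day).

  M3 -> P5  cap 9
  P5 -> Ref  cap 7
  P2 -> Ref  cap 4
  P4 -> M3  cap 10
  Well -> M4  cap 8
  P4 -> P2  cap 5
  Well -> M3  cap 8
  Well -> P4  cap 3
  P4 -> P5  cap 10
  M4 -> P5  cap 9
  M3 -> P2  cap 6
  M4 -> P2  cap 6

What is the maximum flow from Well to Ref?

11

Augment Well→M3→P5→Ref: bottleneck 7, flow now 7.
Augment Well→M3→P2→Ref: bottleneck 1, flow now 8.
Augment Well→M4→P2→Ref: bottleneck 3, flow now 11.
No augmenting path remains; maximum flow = 11.
In the residual graph, reachable from Well: {Well, M3, M4, P4, P5, P2}.
Min-cut edges: P5→Ref (7), P2→Ref (4); capacity 7 + 4 = 11.
This cut is saturated, so no flow can exceed 11.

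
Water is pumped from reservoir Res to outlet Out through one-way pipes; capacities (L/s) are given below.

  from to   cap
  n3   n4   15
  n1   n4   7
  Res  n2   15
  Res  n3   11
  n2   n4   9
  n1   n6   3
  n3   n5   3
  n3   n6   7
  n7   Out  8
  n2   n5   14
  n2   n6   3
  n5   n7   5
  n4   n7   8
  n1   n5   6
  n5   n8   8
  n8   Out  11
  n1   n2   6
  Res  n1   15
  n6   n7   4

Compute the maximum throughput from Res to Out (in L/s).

Augment Res→n1→n4→n7→Out: bottleneck 7, flow now 7.
Augment Res→n1→n5→n7→Out: bottleneck 1, flow now 8.
Augment Res→n1→n5→n8→Out: bottleneck 5, flow now 13.
Augment Res→n2→n5→n8→Out: bottleneck 3, flow now 16.
No augmenting path remains; maximum flow = 16.
In the residual graph, reachable from Res: {Res, n1, n2, n3, n4, n5, n6, n7}.
Min-cut edges: n5→n8 (8), n7→Out (8); capacity 8 + 8 = 16.
This cut is saturated, so no flow can exceed 16.

16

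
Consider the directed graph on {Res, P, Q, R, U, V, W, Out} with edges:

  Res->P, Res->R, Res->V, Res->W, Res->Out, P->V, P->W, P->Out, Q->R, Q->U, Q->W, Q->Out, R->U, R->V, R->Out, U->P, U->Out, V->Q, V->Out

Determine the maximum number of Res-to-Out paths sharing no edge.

4

Assign every edge capacity 1; by Menger, the answer equals the max flow.
Path Res→Out (+1); total 1.
Path Res→P→Out (+1); total 2.
Path Res→R→Out (+1); total 3.
Path Res→V→Out (+1); total 4.
No residual Res→Out path; max flow = 4.
Certifying cut of size 4: {Res→Out, Res→P, Res→R, Res→V}.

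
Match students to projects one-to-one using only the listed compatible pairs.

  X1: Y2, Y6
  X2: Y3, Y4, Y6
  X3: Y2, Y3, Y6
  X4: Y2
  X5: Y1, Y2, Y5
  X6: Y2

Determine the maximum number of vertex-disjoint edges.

Unit-capacity flow: source→left, listed edges, right→sink; max matching = max flow.
Augmenting path X1→Y2 (+1); matched 1.
Augmenting path X2→Y3 (+1); matched 2.
Augmenting path X3→Y6 (+1); matched 3.
Augmenting path X5→Y1 (+1); matched 4.
Augmenting path X4→Y2→X1→Y6→X3→Y3→X2→Y4 (+1); matched 5.
No augmenting path remains; maximum matching = 5.
König certificate: {X1, X2, X3, X5, Y2} is a vertex cover of size 5 (every listed pair touches it), so no matching can be larger.

5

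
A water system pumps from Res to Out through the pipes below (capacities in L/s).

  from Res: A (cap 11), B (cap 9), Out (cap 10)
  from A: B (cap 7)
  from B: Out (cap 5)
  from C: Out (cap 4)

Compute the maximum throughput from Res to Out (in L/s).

Augment Res→Out: bottleneck 10, flow now 10.
Augment Res→B→Out: bottleneck 5, flow now 15.
No augmenting path remains; maximum flow = 15.
In the residual graph, reachable from Res: {Res, A, B}.
Min-cut edges: Res→Out (10), B→Out (5); capacity 10 + 5 = 15.
This cut is saturated, so no flow can exceed 15.

15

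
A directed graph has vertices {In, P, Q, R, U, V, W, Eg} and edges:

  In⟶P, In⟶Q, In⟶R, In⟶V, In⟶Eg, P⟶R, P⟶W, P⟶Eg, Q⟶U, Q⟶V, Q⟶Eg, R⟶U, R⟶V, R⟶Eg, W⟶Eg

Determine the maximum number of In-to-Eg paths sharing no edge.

Assign every edge capacity 1; by Menger, the answer equals the max flow.
Path In→Eg (+1); total 1.
Path In→P→Eg (+1); total 2.
Path In→Q→Eg (+1); total 3.
Path In→R→Eg (+1); total 4.
No residual In→Eg path; max flow = 4.
Certifying cut of size 4: {In→Eg, In→P, In→Q, In→R}.

4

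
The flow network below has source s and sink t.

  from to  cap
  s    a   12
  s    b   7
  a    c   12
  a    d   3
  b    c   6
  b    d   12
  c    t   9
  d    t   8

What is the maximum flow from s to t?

Augment s→a→c→t: bottleneck 9, flow now 9.
Augment s→a→d→t: bottleneck 3, flow now 12.
Augment s→b→d→t: bottleneck 5, flow now 17.
No augmenting path remains; maximum flow = 17.
In the residual graph, reachable from s: {s, a, b, c, d}.
Min-cut edges: c→t (9), d→t (8); capacity 9 + 8 = 17.
This cut is saturated, so no flow can exceed 17.

17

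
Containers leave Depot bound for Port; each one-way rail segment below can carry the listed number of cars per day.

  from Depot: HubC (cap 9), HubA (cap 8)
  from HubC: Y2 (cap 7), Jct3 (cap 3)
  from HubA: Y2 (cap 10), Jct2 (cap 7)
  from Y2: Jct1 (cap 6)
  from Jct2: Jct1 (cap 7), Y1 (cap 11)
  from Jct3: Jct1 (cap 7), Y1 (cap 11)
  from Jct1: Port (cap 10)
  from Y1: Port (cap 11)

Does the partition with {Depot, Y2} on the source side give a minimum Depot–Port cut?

No — its capacity is 23, but the minimum cut has capacity 16.

Given cut capacity: 9 + 8 + 6 = 23.
Augment Depot→HubC→Y2→Jct1→Port: bottleneck 6, flow now 6.
Augment Depot→HubC→Jct3→Jct1→Port: bottleneck 3, flow now 9.
Augment Depot→HubA→Jct2→Jct1→Port: bottleneck 1, flow now 10.
Augment Depot→HubA→Jct2→Y1→Port: bottleneck 6, flow now 16.
No augmenting path remains; maximum flow = 16.
In the residual graph, reachable from Depot: {Depot, HubC, HubA, Y2}.
Min-cut edges: HubC→Jct3 (3), HubA→Jct2 (7), Y2→Jct1 (6); capacity 3 + 7 + 6 = 16.
Cut capacity 23 exceeds the max flow 16, so it is not minimum.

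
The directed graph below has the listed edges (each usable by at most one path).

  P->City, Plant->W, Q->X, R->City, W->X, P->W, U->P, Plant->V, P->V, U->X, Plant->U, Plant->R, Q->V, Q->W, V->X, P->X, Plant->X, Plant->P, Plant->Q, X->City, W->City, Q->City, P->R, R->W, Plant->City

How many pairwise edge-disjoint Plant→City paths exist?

Assign every edge capacity 1; by Menger, the answer equals the max flow.
Path Plant→City (+1); total 1.
Path Plant→P→City (+1); total 2.
Path Plant→Q→City (+1); total 3.
Path Plant→R→City (+1); total 4.
Path Plant→W→City (+1); total 5.
Path Plant→X→City (+1); total 6.
No residual Plant→City path; max flow = 6.
Certifying cut of size 6: {P→City, Plant→City, Plant→Q, R→City, W→City, X→City}.

6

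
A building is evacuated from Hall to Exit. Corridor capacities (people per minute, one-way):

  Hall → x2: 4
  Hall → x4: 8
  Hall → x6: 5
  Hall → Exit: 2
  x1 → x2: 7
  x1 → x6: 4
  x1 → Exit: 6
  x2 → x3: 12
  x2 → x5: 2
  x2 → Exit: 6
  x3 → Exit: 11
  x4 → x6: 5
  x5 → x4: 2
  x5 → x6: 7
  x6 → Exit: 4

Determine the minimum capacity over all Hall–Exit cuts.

Augment Hall→Exit: bottleneck 2, flow now 2.
Augment Hall→x2→Exit: bottleneck 4, flow now 6.
Augment Hall→x6→Exit: bottleneck 4, flow now 10.
No augmenting path remains; maximum flow = 10.
By max-flow min-cut, the minimum cut capacity equals the max flow.
In the residual graph, reachable from Hall: {Hall, x4, x6}.
Min-cut edges: Hall→x2 (4), Hall→Exit (2), x6→Exit (4); capacity 4 + 2 + 4 = 10.

10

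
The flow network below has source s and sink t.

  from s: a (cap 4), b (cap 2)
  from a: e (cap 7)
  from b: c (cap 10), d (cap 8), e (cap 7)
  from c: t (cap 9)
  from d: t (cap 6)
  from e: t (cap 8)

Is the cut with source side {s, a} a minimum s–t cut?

No — its capacity is 9, but the minimum cut has capacity 6.

Given cut capacity: 2 + 7 = 9.
Augment s→a→e→t: bottleneck 4, flow now 4.
Augment s→b→c→t: bottleneck 2, flow now 6.
No augmenting path remains; maximum flow = 6.
In the residual graph, reachable from s: {s}.
Min-cut edges: s→a (4), s→b (2); capacity 4 + 2 = 6.
Cut capacity 9 exceeds the max flow 6, so it is not minimum.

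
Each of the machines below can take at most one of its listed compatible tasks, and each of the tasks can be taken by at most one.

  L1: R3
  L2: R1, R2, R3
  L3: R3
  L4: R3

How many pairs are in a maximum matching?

2

Unit-capacity flow: source→left, listed edges, right→sink; max matching = max flow.
Augmenting path L1→R3 (+1); matched 1.
Augmenting path L2→R1 (+1); matched 2.
No augmenting path remains; maximum matching = 2.
König certificate: {L2, R3} is a vertex cover of size 2 (every listed pair touches it), so no matching can be larger.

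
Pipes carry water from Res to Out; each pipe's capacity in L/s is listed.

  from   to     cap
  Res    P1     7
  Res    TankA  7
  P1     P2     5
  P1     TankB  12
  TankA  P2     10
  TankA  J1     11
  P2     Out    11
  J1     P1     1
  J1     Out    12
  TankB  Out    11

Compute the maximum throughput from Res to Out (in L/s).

14

Augment Res→P1→P2→Out: bottleneck 5, flow now 5.
Augment Res→P1→TankB→Out: bottleneck 2, flow now 7.
Augment Res→TankA→P2→Out: bottleneck 6, flow now 13.
Augment Res→TankA→J1→Out: bottleneck 1, flow now 14.
No augmenting path remains; maximum flow = 14.
In the residual graph, reachable from Res: {Res}.
Min-cut edges: Res→P1 (7), Res→TankA (7); capacity 7 + 7 = 14.
This cut is saturated, so no flow can exceed 14.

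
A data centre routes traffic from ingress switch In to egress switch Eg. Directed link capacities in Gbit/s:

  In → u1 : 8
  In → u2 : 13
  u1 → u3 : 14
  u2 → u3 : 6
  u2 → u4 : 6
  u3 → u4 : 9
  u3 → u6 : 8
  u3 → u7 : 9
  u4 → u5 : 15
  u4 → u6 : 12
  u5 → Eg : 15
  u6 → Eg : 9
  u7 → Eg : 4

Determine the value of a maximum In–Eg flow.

20

Augment In→u1→u3→u6→Eg: bottleneck 8, flow now 8.
Augment In→u2→u3→u7→Eg: bottleneck 4, flow now 12.
Augment In→u2→u4→u5→Eg: bottleneck 6, flow now 18.
Augment In→u2→u3→u4→u5→Eg: bottleneck 2, flow now 20.
No augmenting path remains; maximum flow = 20.
In the residual graph, reachable from In: {In, u2}.
Min-cut edges: In→u1 (8), u2→u3 (6), u2→u4 (6); capacity 8 + 6 + 6 = 20.
This cut is saturated, so no flow can exceed 20.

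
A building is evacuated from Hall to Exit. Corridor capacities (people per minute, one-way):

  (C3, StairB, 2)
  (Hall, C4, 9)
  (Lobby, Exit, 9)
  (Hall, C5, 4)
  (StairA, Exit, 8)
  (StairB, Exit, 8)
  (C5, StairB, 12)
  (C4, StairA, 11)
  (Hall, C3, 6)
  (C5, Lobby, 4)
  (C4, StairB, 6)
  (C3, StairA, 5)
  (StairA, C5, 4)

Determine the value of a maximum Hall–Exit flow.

19

Augment Hall→C5→Lobby→Exit: bottleneck 4, flow now 4.
Augment Hall→C4→StairA→Exit: bottleneck 8, flow now 12.
Augment Hall→C4→StairB→Exit: bottleneck 1, flow now 13.
Augment Hall→C3→StairB→Exit: bottleneck 2, flow now 15.
Augment Hall→C3→StairA→C5→StairB→Exit: bottleneck 4, flow now 19.
No augmenting path remains; maximum flow = 19.
In the residual graph, reachable from Hall: {Hall}.
Min-cut edges: Hall→C5 (4), Hall→C4 (9), Hall→C3 (6); capacity 4 + 9 + 6 = 19.
This cut is saturated, so no flow can exceed 19.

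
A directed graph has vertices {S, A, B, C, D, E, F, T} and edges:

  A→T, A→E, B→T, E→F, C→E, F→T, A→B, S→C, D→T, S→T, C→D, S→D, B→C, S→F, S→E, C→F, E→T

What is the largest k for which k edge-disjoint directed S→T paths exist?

Assign every edge capacity 1; by Menger, the answer equals the max flow.
Path S→T (+1); total 1.
Path S→D→T (+1); total 2.
Path S→E→T (+1); total 3.
Path S→F→T (+1); total 4.
No residual S→T path; max flow = 4.
Certifying cut of size 4: {D→T, E→T, F→T, S→T}.

4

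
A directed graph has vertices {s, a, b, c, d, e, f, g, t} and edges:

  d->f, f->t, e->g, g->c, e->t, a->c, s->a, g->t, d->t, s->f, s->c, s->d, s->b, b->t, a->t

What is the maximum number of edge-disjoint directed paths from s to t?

4

Assign every edge capacity 1; by Menger, the answer equals the max flow.
Path s→a→t (+1); total 1.
Path s→b→t (+1); total 2.
Path s→d→t (+1); total 3.
Path s→f→t (+1); total 4.
No residual s→t path; max flow = 4.
Certifying cut of size 4: {s→a, s→b, s→d, s→f}.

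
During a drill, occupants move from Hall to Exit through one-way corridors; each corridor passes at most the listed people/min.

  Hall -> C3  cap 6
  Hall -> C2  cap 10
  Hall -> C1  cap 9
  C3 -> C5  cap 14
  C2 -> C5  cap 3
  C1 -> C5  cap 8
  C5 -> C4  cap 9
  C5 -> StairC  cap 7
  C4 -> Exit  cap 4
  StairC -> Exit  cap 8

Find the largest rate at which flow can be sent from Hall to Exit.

Augment Hall→C3→C5→C4→Exit: bottleneck 4, flow now 4.
Augment Hall→C3→C5→StairC→Exit: bottleneck 2, flow now 6.
Augment Hall→C2→C5→StairC→Exit: bottleneck 3, flow now 9.
Augment Hall→C1→C5→StairC→Exit: bottleneck 2, flow now 11.
No augmenting path remains; maximum flow = 11.
In the residual graph, reachable from Hall: {Hall, C3, C2, C1, C5, C4}.
Min-cut edges: C5→StairC (7), C4→Exit (4); capacity 7 + 4 = 11.
This cut is saturated, so no flow can exceed 11.

11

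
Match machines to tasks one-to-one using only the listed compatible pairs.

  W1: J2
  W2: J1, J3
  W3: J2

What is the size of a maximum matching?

Unit-capacity flow: source→left, listed edges, right→sink; max matching = max flow.
Augmenting path W1→J2 (+1); matched 1.
Augmenting path W2→J1 (+1); matched 2.
No augmenting path remains; maximum matching = 2.
König certificate: {W2, J2} is a vertex cover of size 2 (every listed pair touches it), so no matching can be larger.

2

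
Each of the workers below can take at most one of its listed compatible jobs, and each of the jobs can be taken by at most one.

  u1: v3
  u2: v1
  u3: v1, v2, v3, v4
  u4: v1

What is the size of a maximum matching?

Unit-capacity flow: source→left, listed edges, right→sink; max matching = max flow.
Augmenting path u1→v3 (+1); matched 1.
Augmenting path u2→v1 (+1); matched 2.
Augmenting path u3→v2 (+1); matched 3.
No augmenting path remains; maximum matching = 3.
König certificate: {u1, u3, v1} is a vertex cover of size 3 (every listed pair touches it), so no matching can be larger.

3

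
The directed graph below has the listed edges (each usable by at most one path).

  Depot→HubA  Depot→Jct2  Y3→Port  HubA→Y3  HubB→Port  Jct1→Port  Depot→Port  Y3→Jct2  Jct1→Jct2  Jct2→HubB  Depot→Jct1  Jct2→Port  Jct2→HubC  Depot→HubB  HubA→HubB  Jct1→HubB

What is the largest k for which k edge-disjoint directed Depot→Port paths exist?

5

Assign every edge capacity 1; by Menger, the answer equals the max flow.
Path Depot→Port (+1); total 1.
Path Depot→Jct1→Port (+1); total 2.
Path Depot→Jct2→Port (+1); total 3.
Path Depot→HubB→Port (+1); total 4.
Path Depot→HubA→Y3→Port (+1); total 5.
No residual Depot→Port path; max flow = 5.
Certifying cut of size 5: {Depot→HubA, Depot→HubB, Depot→Jct1, Depot→Jct2, Depot→Port}.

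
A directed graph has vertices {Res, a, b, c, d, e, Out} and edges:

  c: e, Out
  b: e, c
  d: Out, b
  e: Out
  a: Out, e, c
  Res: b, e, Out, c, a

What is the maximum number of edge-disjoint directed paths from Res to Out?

Assign every edge capacity 1; by Menger, the answer equals the max flow.
Path Res→Out (+1); total 1.
Path Res→a→Out (+1); total 2.
Path Res→c→Out (+1); total 3.
Path Res→e→Out (+1); total 4.
No residual Res→Out path; max flow = 4.
Certifying cut of size 4: {Res→Out, Res→a, c→Out, e→Out}.

4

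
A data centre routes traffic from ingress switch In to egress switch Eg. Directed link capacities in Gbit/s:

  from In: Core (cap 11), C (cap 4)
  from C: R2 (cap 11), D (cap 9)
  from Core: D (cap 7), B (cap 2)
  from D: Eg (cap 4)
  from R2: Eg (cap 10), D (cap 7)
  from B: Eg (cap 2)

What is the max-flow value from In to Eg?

Augment In→C→D→Eg: bottleneck 4, flow now 4.
Augment In→Core→B→Eg: bottleneck 2, flow now 6.
Augment In→Core→D→C→R2→Eg: bottleneck 4, flow now 10. (uses reverse residual edge)
No augmenting path remains; maximum flow = 10.
In the residual graph, reachable from In: {In, Core, D}.
Min-cut edges: In→C (4), Core→B (2), D→Eg (4); capacity 4 + 2 + 4 = 10.
This cut is saturated, so no flow can exceed 10.

10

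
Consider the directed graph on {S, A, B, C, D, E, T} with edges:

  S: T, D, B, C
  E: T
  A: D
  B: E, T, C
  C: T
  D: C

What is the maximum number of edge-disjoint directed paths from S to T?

Assign every edge capacity 1; by Menger, the answer equals the max flow.
Path S→T (+1); total 1.
Path S→B→T (+1); total 2.
Path S→C→T (+1); total 3.
No residual S→T path; max flow = 3.
Certifying cut of size 3: {C→T, S→B, S→T}.

3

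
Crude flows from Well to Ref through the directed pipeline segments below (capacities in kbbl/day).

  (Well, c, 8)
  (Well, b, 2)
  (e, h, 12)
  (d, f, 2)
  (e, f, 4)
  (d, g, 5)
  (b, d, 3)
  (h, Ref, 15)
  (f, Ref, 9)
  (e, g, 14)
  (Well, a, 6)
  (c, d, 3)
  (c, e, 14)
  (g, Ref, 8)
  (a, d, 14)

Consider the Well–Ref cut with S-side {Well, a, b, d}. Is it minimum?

Yes — it is a minimum cut (capacity 15).

Given cut capacity: 8 + 2 + 5 = 15.
Augment Well→a→d→f→Ref: bottleneck 2, flow now 2.
Augment Well→a→d→g→Ref: bottleneck 4, flow now 6.
Augment Well→b→d→g→Ref: bottleneck 1, flow now 7.
Augment Well→c→e→f→Ref: bottleneck 4, flow now 11.
Augment Well→c→e→g→Ref: bottleneck 3, flow now 14.
Augment Well→c→e→h→Ref: bottleneck 1, flow now 15.
No augmenting path remains; maximum flow = 15.
Cut capacity 15 equals the max flow, so it is a minimum cut.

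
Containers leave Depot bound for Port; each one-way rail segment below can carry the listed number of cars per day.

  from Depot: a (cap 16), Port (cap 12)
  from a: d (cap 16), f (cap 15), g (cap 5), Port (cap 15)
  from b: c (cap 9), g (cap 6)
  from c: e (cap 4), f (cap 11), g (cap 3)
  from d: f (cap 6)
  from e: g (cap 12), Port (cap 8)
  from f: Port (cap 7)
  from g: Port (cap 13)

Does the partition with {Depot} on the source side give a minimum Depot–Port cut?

Yes — it is a minimum cut (capacity 28).

Given cut capacity: 16 + 12 = 28.
Augment Depot→Port: bottleneck 12, flow now 12.
Augment Depot→a→Port: bottleneck 15, flow now 27.
Augment Depot→a→f→Port: bottleneck 1, flow now 28.
No augmenting path remains; maximum flow = 28.
Cut capacity 28 equals the max flow, so it is a minimum cut.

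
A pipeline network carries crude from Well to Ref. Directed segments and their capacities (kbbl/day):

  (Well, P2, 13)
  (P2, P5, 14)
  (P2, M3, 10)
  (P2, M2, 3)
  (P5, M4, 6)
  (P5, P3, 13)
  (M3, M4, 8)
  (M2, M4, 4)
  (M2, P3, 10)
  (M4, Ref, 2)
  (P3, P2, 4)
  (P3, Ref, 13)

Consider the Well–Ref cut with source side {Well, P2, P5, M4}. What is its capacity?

28

Edges leaving {Well, P2, P5, M4}: P2→M3 (10), P2→M2 (3), P5→P3 (13), M4→Ref (2).
Cut capacity = 10 + 3 + 13 + 2 = 28.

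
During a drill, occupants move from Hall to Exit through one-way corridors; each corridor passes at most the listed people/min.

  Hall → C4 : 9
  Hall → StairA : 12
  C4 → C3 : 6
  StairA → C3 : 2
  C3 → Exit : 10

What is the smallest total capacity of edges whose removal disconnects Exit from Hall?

8

Augment Hall→C4→C3→Exit: bottleneck 6, flow now 6.
Augment Hall→StairA→C3→Exit: bottleneck 2, flow now 8.
No augmenting path remains; maximum flow = 8.
By max-flow min-cut, the minimum cut capacity equals the max flow.
In the residual graph, reachable from Hall: {Hall, C4, StairA}.
Min-cut edges: C4→C3 (6), StairA→C3 (2); capacity 6 + 2 = 8.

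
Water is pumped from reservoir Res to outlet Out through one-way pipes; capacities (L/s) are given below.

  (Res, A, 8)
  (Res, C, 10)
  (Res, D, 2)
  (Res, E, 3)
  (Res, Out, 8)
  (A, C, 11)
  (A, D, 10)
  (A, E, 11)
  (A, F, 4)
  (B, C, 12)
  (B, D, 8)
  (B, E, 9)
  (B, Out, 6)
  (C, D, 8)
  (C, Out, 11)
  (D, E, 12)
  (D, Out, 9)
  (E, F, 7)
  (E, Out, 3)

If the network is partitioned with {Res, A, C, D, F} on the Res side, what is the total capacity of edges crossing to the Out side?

54

Edges leaving {Res, A, C, D, F}: Res→E (3), Res→Out (8), A→E (11), C→Out (11), D→E (12), D→Out (9).
Cut capacity = 3 + 8 + 11 + 11 + 12 + 9 = 54.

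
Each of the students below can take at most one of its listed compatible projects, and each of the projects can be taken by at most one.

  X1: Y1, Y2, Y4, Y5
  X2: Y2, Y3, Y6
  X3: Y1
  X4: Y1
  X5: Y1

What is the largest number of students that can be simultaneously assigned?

Unit-capacity flow: source→left, listed edges, right→sink; max matching = max flow.
Augmenting path X1→Y1 (+1); matched 1.
Augmenting path X2→Y2 (+1); matched 2.
Augmenting path X3→Y1→X1→Y4 (+1); matched 3.
No augmenting path remains; maximum matching = 3.
König certificate: {X1, X2, Y1} is a vertex cover of size 3 (every listed pair touches it), so no matching can be larger.

3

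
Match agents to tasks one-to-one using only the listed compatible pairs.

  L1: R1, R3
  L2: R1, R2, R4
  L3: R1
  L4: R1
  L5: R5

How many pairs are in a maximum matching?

Unit-capacity flow: source→left, listed edges, right→sink; max matching = max flow.
Augmenting path L1→R1 (+1); matched 1.
Augmenting path L2→R2 (+1); matched 2.
Augmenting path L5→R5 (+1); matched 3.
Augmenting path L3→R1→L1→R3 (+1); matched 4.
No augmenting path remains; maximum matching = 4.
König certificate: {L1, L2, L5, R1} is a vertex cover of size 4 (every listed pair touches it), so no matching can be larger.

4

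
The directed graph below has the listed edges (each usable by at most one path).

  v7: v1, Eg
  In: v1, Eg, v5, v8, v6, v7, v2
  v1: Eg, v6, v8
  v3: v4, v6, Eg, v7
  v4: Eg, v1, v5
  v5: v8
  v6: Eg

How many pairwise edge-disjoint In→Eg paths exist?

Assign every edge capacity 1; by Menger, the answer equals the max flow.
Path In→Eg (+1); total 1.
Path In→v1→Eg (+1); total 2.
Path In→v6→Eg (+1); total 3.
Path In→v7→Eg (+1); total 4.
No residual In→Eg path; max flow = 4.
Certifying cut of size 4: {In→Eg, In→v1, In→v6, In→v7}.

4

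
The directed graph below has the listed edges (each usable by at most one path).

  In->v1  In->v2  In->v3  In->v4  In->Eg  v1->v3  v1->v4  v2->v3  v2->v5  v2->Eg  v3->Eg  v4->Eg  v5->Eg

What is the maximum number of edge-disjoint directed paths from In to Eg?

Assign every edge capacity 1; by Menger, the answer equals the max flow.
Path In→Eg (+1); total 1.
Path In→v2→Eg (+1); total 2.
Path In→v3→Eg (+1); total 3.
Path In→v4→Eg (+1); total 4.
No residual In→Eg path; max flow = 4.
Certifying cut of size 4: {In→Eg, In→v2, v3→Eg, v4→Eg}.

4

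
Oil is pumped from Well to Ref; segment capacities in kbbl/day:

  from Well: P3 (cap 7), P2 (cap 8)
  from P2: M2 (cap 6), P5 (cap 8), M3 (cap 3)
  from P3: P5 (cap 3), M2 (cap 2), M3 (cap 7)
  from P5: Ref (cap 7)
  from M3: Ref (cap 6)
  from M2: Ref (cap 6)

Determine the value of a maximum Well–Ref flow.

Augment Well→P2→P5→Ref: bottleneck 7, flow now 7.
Augment Well→P2→M3→Ref: bottleneck 1, flow now 8.
Augment Well→P3→M3→Ref: bottleneck 5, flow now 13.
Augment Well→P3→M2→Ref: bottleneck 2, flow now 15.
No augmenting path remains; maximum flow = 15.
In the residual graph, reachable from Well: {Well}.
Min-cut edges: Well→P2 (8), Well→P3 (7); capacity 8 + 7 = 15.
This cut is saturated, so no flow can exceed 15.

15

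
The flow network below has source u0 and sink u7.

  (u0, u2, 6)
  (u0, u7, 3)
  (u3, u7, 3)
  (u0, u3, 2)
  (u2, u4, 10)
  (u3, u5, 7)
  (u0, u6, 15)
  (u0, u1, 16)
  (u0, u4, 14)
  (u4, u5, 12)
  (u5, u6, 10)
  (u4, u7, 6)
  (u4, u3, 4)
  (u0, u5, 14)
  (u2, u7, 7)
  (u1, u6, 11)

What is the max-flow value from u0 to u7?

Augment u0→u7: bottleneck 3, flow now 3.
Augment u0→u2→u7: bottleneck 6, flow now 9.
Augment u0→u3→u7: bottleneck 2, flow now 11.
Augment u0→u4→u7: bottleneck 6, flow now 17.
Augment u0→u4→u3→u7: bottleneck 1, flow now 18.
No augmenting path remains; maximum flow = 18.
In the residual graph, reachable from u0: {u0, u1, u3, u4, u5, u6}.
Min-cut edges: u0→u2 (6), u0→u7 (3), u3→u7 (3), u4→u7 (6); capacity 6 + 3 + 3 + 6 = 18.
This cut is saturated, so no flow can exceed 18.

18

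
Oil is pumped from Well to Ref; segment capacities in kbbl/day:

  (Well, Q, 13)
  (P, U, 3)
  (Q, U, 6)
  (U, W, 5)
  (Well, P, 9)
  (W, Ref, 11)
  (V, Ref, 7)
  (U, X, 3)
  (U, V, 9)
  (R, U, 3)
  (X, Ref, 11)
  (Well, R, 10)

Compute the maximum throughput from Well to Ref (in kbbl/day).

Augment Well→P→U→V→Ref: bottleneck 3, flow now 3.
Augment Well→Q→U→V→Ref: bottleneck 4, flow now 7.
Augment Well→Q→U→W→Ref: bottleneck 2, flow now 9.
Augment Well→R→U→W→Ref: bottleneck 3, flow now 12.
No augmenting path remains; maximum flow = 12.
In the residual graph, reachable from Well: {Well, P, Q, R}.
Min-cut edges: P→U (3), Q→U (6), R→U (3); capacity 3 + 6 + 3 = 12.
This cut is saturated, so no flow can exceed 12.

12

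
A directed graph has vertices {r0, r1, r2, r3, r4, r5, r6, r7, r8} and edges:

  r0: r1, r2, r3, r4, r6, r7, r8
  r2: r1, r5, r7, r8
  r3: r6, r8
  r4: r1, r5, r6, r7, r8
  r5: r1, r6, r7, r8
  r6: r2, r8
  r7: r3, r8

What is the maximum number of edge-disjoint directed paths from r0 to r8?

Assign every edge capacity 1; by Menger, the answer equals the max flow.
Path r0→r8 (+1); total 1.
Path r0→r2→r8 (+1); total 2.
Path r0→r3→r8 (+1); total 3.
Path r0→r4→r8 (+1); total 4.
Path r0→r6→r8 (+1); total 5.
Path r0→r7→r8 (+1); total 6.
No residual r0→r8 path; max flow = 6.
Certifying cut of size 6: {r0→r2, r0→r3, r0→r4, r0→r6, r0→r7, r0→r8}.

6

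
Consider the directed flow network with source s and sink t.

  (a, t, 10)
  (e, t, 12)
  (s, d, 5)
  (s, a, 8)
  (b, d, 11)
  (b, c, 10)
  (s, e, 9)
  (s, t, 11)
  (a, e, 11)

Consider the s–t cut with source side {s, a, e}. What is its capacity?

Edges leaving {s, a, e}: s→d (5), s→t (11), a→t (10), e→t (12).
Cut capacity = 5 + 11 + 10 + 12 = 38.

38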